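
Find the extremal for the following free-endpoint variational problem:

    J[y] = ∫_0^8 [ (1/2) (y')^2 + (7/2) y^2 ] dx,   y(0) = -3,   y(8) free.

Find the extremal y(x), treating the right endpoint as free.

The Lagrangian L = (1/2) (y')^2 + (7/2) y^2 gives
    ∂L/∂y = 7 y,   ∂L/∂y' = y'.
Euler-Lagrange: y'' − 7 y = 0.
With k = sqrt(7), the general solution is
    y(x) = A cosh(sqrt(7) x) + B sinh(sqrt(7) x).
Fixed left endpoint y(0) = -3 ⇒ A = -3.
The right endpoint x = 8 is free, so the natural (transversality) condition is ∂L/∂y' |_{x=8} = 0, i.e. y'(8) = 0.
Compute y'(x) = A k sinh(k x) + B k cosh(k x), so
    y'(8) = A k sinh(k·8) + B k cosh(k·8) = 0
    ⇒ B = −A tanh(k·8) = 3 tanh(sqrt(7)·8).
Therefore the extremal is
    y(x) = −3 cosh(sqrt(7) x) + 3 tanh(sqrt(7)·8) sinh(sqrt(7) x).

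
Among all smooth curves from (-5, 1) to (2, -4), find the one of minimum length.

Arc-length functional: J[y] = ∫ sqrt(1 + (y')^2) dx.
Lagrangian L = sqrt(1 + (y')^2) has no explicit y dependence, so ∂L/∂y = 0 and the Euler-Lagrange equation gives
    d/dx( y' / sqrt(1 + (y')^2) ) = 0  ⇒  y' / sqrt(1 + (y')^2) = const.
Hence y' is constant, so y(x) is affine.
Fitting the endpoints (-5, 1) and (2, -4):
    slope m = ((-4) − 1) / (2 − (-5)) = -5/7,
    intercept c = 1 − m·(-5) = -18/7.
Extremal: y(x) = (-5/7) x - 18/7.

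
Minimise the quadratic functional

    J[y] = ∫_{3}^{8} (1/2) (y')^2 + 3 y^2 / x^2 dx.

The Lagrangian is L = (1/2) (y')^2 + 3 y^2 / x^2.
Compute ∂L/∂y = 6y/x^2, ∂L/∂y' = y'.
The Euler-Lagrange equation d/dx(∂L/∂y') − ∂L/∂y = 0 reduces to
    y'' − 6/x^2 · y = 0  (x > 0).
Its general solution is
    y(x) = A x^3 + B x^(-2),
with A, B fixed by the endpoint conditions.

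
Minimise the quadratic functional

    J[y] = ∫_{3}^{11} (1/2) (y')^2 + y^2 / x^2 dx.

The Lagrangian is L = (1/2) (y')^2 + y^2 / x^2.
Compute ∂L/∂y = 2y/x^2, ∂L/∂y' = y'.
The Euler-Lagrange equation d/dx(∂L/∂y') − ∂L/∂y = 0 reduces to
    y'' − 2/x^2 · y = 0  (x > 0).
Its general solution is
    y(x) = A x^2 + B / x,
with A, B fixed by the endpoint conditions.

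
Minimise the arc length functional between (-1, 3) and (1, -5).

Arc-length functional: J[y] = ∫ sqrt(1 + (y')^2) dx.
Lagrangian L = sqrt(1 + (y')^2) has no explicit y dependence, so ∂L/∂y = 0 and the Euler-Lagrange equation gives
    d/dx( y' / sqrt(1 + (y')^2) ) = 0  ⇒  y' / sqrt(1 + (y')^2) = const.
Hence y' is constant, so y(x) is affine.
Fitting the endpoints (-1, 3) and (1, -5):
    slope m = ((-5) − 3) / (1 − (-1)) = -4,
    intercept c = 3 − m·(-1) = -1.
Extremal: y(x) = -4 x - 1.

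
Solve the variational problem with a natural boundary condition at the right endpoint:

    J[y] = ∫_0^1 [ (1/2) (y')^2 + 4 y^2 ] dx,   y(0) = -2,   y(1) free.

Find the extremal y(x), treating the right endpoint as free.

The Lagrangian L = (1/2) (y')^2 + 4 y^2 gives
    ∂L/∂y = 8 y,   ∂L/∂y' = y'.
Euler-Lagrange: y'' − 8 y = 0.
With k = sqrt(8), the general solution is
    y(x) = A cosh(sqrt(8) x) + B sinh(sqrt(8) x).
Fixed left endpoint y(0) = -2 ⇒ A = -2.
The right endpoint x = 1 is free, so the natural (transversality) condition is ∂L/∂y' |_{x=1} = 0, i.e. y'(1) = 0.
Compute y'(x) = A k sinh(k x) + B k cosh(k x), so
    y'(1) = A k sinh(k·1) + B k cosh(k·1) = 0
    ⇒ B = −A tanh(k·1) = 2 tanh(sqrt(8)·1).
Therefore the extremal is
    y(x) = −2 cosh(sqrt(8) x) + 2 tanh(sqrt(8)·1) sinh(sqrt(8) x).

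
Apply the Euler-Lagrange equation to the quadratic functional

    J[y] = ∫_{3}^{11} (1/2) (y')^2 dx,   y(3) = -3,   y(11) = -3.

The Lagrangian is L = (1/2) (y')^2.
Compute ∂L/∂y = 0, ∂L/∂y' = y'.
The Euler-Lagrange equation d/dx(∂L/∂y') − ∂L/∂y = 0 reduces to
    y'' = 0.
Its general solution is
    y(x) = A x + B,
with A, B fixed by the endpoint conditions.
Applying the endpoint conditions y(3) = -3 and y(11) = -3: solve A·3 + B = -3 and A·11 + B = -3. Subtracting gives A(11 − 3) = -3 − -3, so A = 0, and B = -3 − A·3 = -3. Therefore
    y(x) = -3.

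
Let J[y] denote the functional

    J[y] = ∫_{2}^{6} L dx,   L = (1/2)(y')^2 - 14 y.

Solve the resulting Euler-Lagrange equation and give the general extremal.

The Lagrangian is L = (1/2)(y')^2 - 14 y.
∂L/∂y = -14.
∂L/∂y' = y'.
The Euler-Lagrange equation d/dx(∂L/∂y') − ∂L/∂y = 0 becomes:
    y'' + 14 = 0
General solution: y(x) = -7 x^2 + A x + B, where A and B are arbitrary constants fixed by the endpoint conditions.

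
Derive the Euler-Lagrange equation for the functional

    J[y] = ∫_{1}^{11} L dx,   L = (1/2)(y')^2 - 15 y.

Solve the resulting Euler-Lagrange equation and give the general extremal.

The Lagrangian is L = (1/2)(y')^2 - 15 y.
∂L/∂y = -15.
∂L/∂y' = y'.
The Euler-Lagrange equation d/dx(∂L/∂y') − ∂L/∂y = 0 becomes:
    y'' + 15 = 0
General solution: y(x) = -(15/2) x^2 + A x + B, where A and B are arbitrary constants fixed by the endpoint conditions.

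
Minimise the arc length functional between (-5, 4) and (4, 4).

Arc-length functional: J[y] = ∫ sqrt(1 + (y')^2) dx.
Lagrangian L = sqrt(1 + (y')^2) has no explicit y dependence, so ∂L/∂y = 0 and the Euler-Lagrange equation gives
    d/dx( y' / sqrt(1 + (y')^2) ) = 0  ⇒  y' / sqrt(1 + (y')^2) = const.
Hence y' is constant, so y(x) is affine.
Fitting the endpoints (-5, 4) and (4, 4):
    slope m = (4 − 4) / (4 − (-5)) = 0,
    intercept c = 4 − m·(-5) = 4.
Extremal: y(x) = 4.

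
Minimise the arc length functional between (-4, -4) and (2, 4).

Arc-length functional: J[y] = ∫ sqrt(1 + (y')^2) dx.
Lagrangian L = sqrt(1 + (y')^2) has no explicit y dependence, so ∂L/∂y = 0 and the Euler-Lagrange equation gives
    d/dx( y' / sqrt(1 + (y')^2) ) = 0  ⇒  y' / sqrt(1 + (y')^2) = const.
Hence y' is constant, so y(x) is affine.
Fitting the endpoints (-4, -4) and (2, 4):
    slope m = (4 − (-4)) / (2 − (-4)) = 4/3,
    intercept c = (-4) − m·(-4) = 4/3.
Extremal: y(x) = (4/3) x + 4/3.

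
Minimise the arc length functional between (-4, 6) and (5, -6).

Arc-length functional: J[y] = ∫ sqrt(1 + (y')^2) dx.
Lagrangian L = sqrt(1 + (y')^2) has no explicit y dependence, so ∂L/∂y = 0 and the Euler-Lagrange equation gives
    d/dx( y' / sqrt(1 + (y')^2) ) = 0  ⇒  y' / sqrt(1 + (y')^2) = const.
Hence y' is constant, so y(x) is affine.
Fitting the endpoints (-4, 6) and (5, -6):
    slope m = ((-6) − 6) / (5 − (-4)) = -4/3,
    intercept c = 6 − m·(-4) = 2/3.
Extremal: y(x) = (-4/3) x + 2/3.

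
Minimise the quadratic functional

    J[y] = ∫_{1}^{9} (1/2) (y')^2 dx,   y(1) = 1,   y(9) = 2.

The Lagrangian is L = (1/2) (y')^2.
Compute ∂L/∂y = 0, ∂L/∂y' = y'.
The Euler-Lagrange equation d/dx(∂L/∂y') − ∂L/∂y = 0 reduces to
    y'' = 0.
Its general solution is
    y(x) = A x + B,
with A, B fixed by the endpoint conditions.
Applying the endpoint conditions y(1) = 1 and y(9) = 2: solve A·1 + B = 1 and A·9 + B = 2. Subtracting gives A(9 − 1) = 2 − 1, so A = 1/8, and B = 1 − A·1 = 7/8. Therefore
    y(x) = (1/8) x + 7/8.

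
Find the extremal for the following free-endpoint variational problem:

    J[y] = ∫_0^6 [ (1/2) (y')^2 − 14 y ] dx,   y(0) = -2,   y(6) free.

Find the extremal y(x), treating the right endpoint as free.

The Lagrangian L = (1/2) (y')^2 − 14 y gives
    ∂L/∂y = −14,   ∂L/∂y' = y'.
Euler-Lagrange: d/dx(y') − (−14) = 0, i.e. y'' + 14 = 0, so
    y(x) = −(14/2) x^2 + C1 x + C2.
Fixed left endpoint y(0) = -2 ⇒ C2 = -2.
The right endpoint x = 6 is free, so the natural (transversality) condition is ∂L/∂y' |_{x=6} = 0, i.e. y'(6) = 0.
Compute y'(x) = −14 x + C1, so y'(6) = −84 + C1 = 0 ⇒ C1 = 84.
Therefore the extremal is
    y(x) = −7 x^2 + 84 x − 2.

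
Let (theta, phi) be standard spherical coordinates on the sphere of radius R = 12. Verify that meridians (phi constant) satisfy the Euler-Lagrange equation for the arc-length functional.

On the sphere of radius R = 12 with spherical coordinates (θ, φ), the induced metric is
    ds^2 = 144(dθ^2 + sin^2(θ) dφ^2).
Using θ as the parameter, the arc-length functional becomes
    J[φ] = ∫ 12 sqrt(1 + sin^2(θ) (dφ/dθ)^2) dθ.
So L = 12 sqrt(1 + sin^2(θ) φ'^2). Compute
    ∂L/∂φ = 0  (L has no explicit φ dependence),
    ∂L/∂φ' = 12 sin^2(θ) φ' / sqrt(1 + sin^2(θ) φ'^2).
For the candidate φ(θ) = c (constant), φ' = 0, so ∂L/∂φ' evaluated along the candidate vanishes, and ∂L/∂φ is identically zero. Hence
    d/dθ(∂L/∂φ') − ∂L/∂φ = 0
is satisfied. Therefore meridians φ = const are extremals of arc length — they are geodesics on the sphere.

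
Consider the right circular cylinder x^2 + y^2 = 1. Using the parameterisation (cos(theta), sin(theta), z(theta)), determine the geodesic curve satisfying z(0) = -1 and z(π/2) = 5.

Parameterise the cylinder of radius R = 1 as
    r(θ) = (cos θ, sin θ, z(θ)).
The arc-length element is
    ds = sqrt(1 + (dz/dθ)^2) dθ,
so the Lagrangian is L = sqrt(1 + z'^2).
L depends on z' only, not on z or θ, so ∂L/∂z = 0 and
    ∂L/∂z' = z' / sqrt(1 + z'^2).
The Euler-Lagrange equation gives
    d/dθ( z' / sqrt(1 + z'^2) ) = 0,
so z' is constant. Integrating once:
    z(θ) = a θ + b,
a helix on the cylinder (a straight line when the cylinder is unrolled). The constants a, b are determined by the endpoint conditions.
With endpoint conditions z(0) = -1 and z(π/2) = 5: from z(0) = b we get b = -1, and a·π/2 + -1 = 5 gives a = 12/π, so
    z(θ) = (12/π) θ − 1.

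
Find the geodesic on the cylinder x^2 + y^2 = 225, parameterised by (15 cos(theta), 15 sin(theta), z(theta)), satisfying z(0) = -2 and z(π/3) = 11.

Parameterise the cylinder of radius R = 15 as
    r(θ) = (15 cos θ, 15 sin θ, z(θ)).
The arc-length element is
    ds = sqrt(225 + (dz/dθ)^2) dθ,
so the Lagrangian is L = sqrt(225 + z'^2).
L depends on z' only, not on z or θ, so ∂L/∂z = 0 and
    ∂L/∂z' = z' / sqrt(225 + z'^2).
The Euler-Lagrange equation gives
    d/dθ( z' / sqrt(225 + z'^2) ) = 0,
so z' is constant. Integrating once:
    z(θ) = a θ + b,
a helix on the cylinder (a straight line when the cylinder is unrolled). The constants a, b are determined by the endpoint conditions.
With endpoint conditions z(0) = -2 and z(π/3) = 11: from z(0) = b we get b = -2, and a·π/3 + -2 = 11 gives a = 39/π, so
    z(θ) = (39/π) θ − 2.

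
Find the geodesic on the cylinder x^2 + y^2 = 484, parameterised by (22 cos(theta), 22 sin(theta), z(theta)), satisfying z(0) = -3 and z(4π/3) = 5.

Parameterise the cylinder of radius R = 22 as
    r(θ) = (22 cos θ, 22 sin θ, z(θ)).
The arc-length element is
    ds = sqrt(484 + (dz/dθ)^2) dθ,
so the Lagrangian is L = sqrt(484 + z'^2).
L depends on z' only, not on z or θ, so ∂L/∂z = 0 and
    ∂L/∂z' = z' / sqrt(484 + z'^2).
The Euler-Lagrange equation gives
    d/dθ( z' / sqrt(484 + z'^2) ) = 0,
so z' is constant. Integrating once:
    z(θ) = a θ + b,
a helix on the cylinder (a straight line when the cylinder is unrolled). The constants a, b are determined by the endpoint conditions.
With endpoint conditions z(0) = -3 and z(4π/3) = 5: from z(0) = b we get b = -3, and a·4π/3 + -3 = 5 gives a = 6/π, so
    z(θ) = (6/π) θ − 3.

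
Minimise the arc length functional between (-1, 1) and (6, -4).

Arc-length functional: J[y] = ∫ sqrt(1 + (y')^2) dx.
Lagrangian L = sqrt(1 + (y')^2) has no explicit y dependence, so ∂L/∂y = 0 and the Euler-Lagrange equation gives
    d/dx( y' / sqrt(1 + (y')^2) ) = 0  ⇒  y' / sqrt(1 + (y')^2) = const.
Hence y' is constant, so y(x) is affine.
Fitting the endpoints (-1, 1) and (6, -4):
    slope m = ((-4) − 1) / (6 − (-1)) = -5/7,
    intercept c = 1 − m·(-1) = 2/7.
Extremal: y(x) = (-5/7) x + 2/7.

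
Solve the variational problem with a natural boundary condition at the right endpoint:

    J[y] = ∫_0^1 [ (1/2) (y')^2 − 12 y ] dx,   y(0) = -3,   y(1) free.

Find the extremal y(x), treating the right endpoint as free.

The Lagrangian L = (1/2) (y')^2 − 12 y gives
    ∂L/∂y = −12,   ∂L/∂y' = y'.
Euler-Lagrange: d/dx(y') − (−12) = 0, i.e. y'' + 12 = 0, so
    y(x) = −(12/2) x^2 + C1 x + C2.
Fixed left endpoint y(0) = -3 ⇒ C2 = -3.
The right endpoint x = 1 is free, so the natural (transversality) condition is ∂L/∂y' |_{x=1} = 0, i.e. y'(1) = 0.
Compute y'(x) = −12 x + C1, so y'(1) = −12 + C1 = 0 ⇒ C1 = 12.
Therefore the extremal is
    y(x) = −6 x^2 + 12 x − 3.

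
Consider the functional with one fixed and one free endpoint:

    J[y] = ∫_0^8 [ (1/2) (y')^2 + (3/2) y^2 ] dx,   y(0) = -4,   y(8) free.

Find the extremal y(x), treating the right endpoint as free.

The Lagrangian L = (1/2) (y')^2 + (3/2) y^2 gives
    ∂L/∂y = 3 y,   ∂L/∂y' = y'.
Euler-Lagrange: y'' − 3 y = 0.
With k = sqrt(3), the general solution is
    y(x) = A cosh(sqrt(3) x) + B sinh(sqrt(3) x).
Fixed left endpoint y(0) = -4 ⇒ A = -4.
The right endpoint x = 8 is free, so the natural (transversality) condition is ∂L/∂y' |_{x=8} = 0, i.e. y'(8) = 0.
Compute y'(x) = A k sinh(k x) + B k cosh(k x), so
    y'(8) = A k sinh(k·8) + B k cosh(k·8) = 0
    ⇒ B = −A tanh(k·8) = 4 tanh(sqrt(3)·8).
Therefore the extremal is
    y(x) = −4 cosh(sqrt(3) x) + 4 tanh(sqrt(3)·8) sinh(sqrt(3) x).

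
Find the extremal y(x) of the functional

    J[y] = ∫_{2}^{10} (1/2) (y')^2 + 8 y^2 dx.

The Lagrangian is L = (1/2) (y')^2 + 8 y^2.
Compute ∂L/∂y = 16y, ∂L/∂y' = y'.
The Euler-Lagrange equation d/dx(∂L/∂y') − ∂L/∂y = 0 reduces to
    y'' − 16 y = 0.
Its general solution is
    y(x) = A e^(4x) + B e^(−4x),
with A, B fixed by the endpoint conditions.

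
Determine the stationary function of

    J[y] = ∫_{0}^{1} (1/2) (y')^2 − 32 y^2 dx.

The Lagrangian is L = (1/2) (y')^2 − 32 y^2.
Compute ∂L/∂y = -64y, ∂L/∂y' = y'.
The Euler-Lagrange equation d/dx(∂L/∂y') − ∂L/∂y = 0 reduces to
    y'' + 64 y = 0.
Its general solution is
    y(x) = A sin(8x) + B cos(8x),
with A, B fixed by the endpoint conditions.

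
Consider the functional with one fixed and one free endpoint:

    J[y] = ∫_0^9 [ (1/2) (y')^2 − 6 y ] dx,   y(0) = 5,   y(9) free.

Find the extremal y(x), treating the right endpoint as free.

The Lagrangian L = (1/2) (y')^2 − 6 y gives
    ∂L/∂y = −6,   ∂L/∂y' = y'.
Euler-Lagrange: d/dx(y') − (−6) = 0, i.e. y'' + 6 = 0, so
    y(x) = −(6/2) x^2 + C1 x + C2.
Fixed left endpoint y(0) = 5 ⇒ C2 = 5.
The right endpoint x = 9 is free, so the natural (transversality) condition is ∂L/∂y' |_{x=9} = 0, i.e. y'(9) = 0.
Compute y'(x) = −6 x + C1, so y'(9) = −54 + C1 = 0 ⇒ C1 = 54.
Therefore the extremal is
    y(x) = −3 x^2 + 54 x + 5.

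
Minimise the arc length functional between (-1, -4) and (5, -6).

Arc-length functional: J[y] = ∫ sqrt(1 + (y')^2) dx.
Lagrangian L = sqrt(1 + (y')^2) has no explicit y dependence, so ∂L/∂y = 0 and the Euler-Lagrange equation gives
    d/dx( y' / sqrt(1 + (y')^2) ) = 0  ⇒  y' / sqrt(1 + (y')^2) = const.
Hence y' is constant, so y(x) is affine.
Fitting the endpoints (-1, -4) and (5, -6):
    slope m = ((-6) − (-4)) / (5 − (-1)) = -1/3,
    intercept c = (-4) − m·(-1) = -13/3.
Extremal: y(x) = (-1/3) x - 13/3.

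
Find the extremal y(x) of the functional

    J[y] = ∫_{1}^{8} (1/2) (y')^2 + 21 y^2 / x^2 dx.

The Lagrangian is L = (1/2) (y')^2 + 21 y^2 / x^2.
Compute ∂L/∂y = 42y/x^2, ∂L/∂y' = y'.
The Euler-Lagrange equation d/dx(∂L/∂y') − ∂L/∂y = 0 reduces to
    y'' − 42/x^2 · y = 0  (x > 0).
Its general solution is
    y(x) = A x^7 + B x^(-6),
with A, B fixed by the endpoint conditions.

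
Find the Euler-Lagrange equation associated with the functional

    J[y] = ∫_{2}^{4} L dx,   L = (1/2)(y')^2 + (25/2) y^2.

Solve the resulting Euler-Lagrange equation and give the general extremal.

The Lagrangian is L = (1/2)(y')^2 + (25/2) y^2.
∂L/∂y = 25y.
∂L/∂y' = y'.
The Euler-Lagrange equation d/dx(∂L/∂y') − ∂L/∂y = 0 becomes:
    y'' - 25 y = 0
General solution: y(x) = A e^(5x) + B e^(-5x), where A and B are arbitrary constants fixed by the endpoint conditions.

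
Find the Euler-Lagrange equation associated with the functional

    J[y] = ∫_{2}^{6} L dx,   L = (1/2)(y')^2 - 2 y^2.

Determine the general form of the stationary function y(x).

The Lagrangian is L = (1/2)(y')^2 - 2 y^2.
∂L/∂y = -4y.
∂L/∂y' = y'.
The Euler-Lagrange equation d/dx(∂L/∂y') − ∂L/∂y = 0 becomes:
    y'' + 4 y = 0
General solution: y(x) = A sin(2x) + B cos(2x), where A and B are arbitrary constants fixed by the endpoint conditions.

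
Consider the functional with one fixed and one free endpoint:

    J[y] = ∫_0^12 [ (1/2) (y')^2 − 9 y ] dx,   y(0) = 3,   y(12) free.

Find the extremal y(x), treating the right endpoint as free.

The Lagrangian L = (1/2) (y')^2 − 9 y gives
    ∂L/∂y = −9,   ∂L/∂y' = y'.
Euler-Lagrange: d/dx(y') − (−9) = 0, i.e. y'' + 9 = 0, so
    y(x) = −(9/2) x^2 + C1 x + C2.
Fixed left endpoint y(0) = 3 ⇒ C2 = 3.
The right endpoint x = 12 is free, so the natural (transversality) condition is ∂L/∂y' |_{x=12} = 0, i.e. y'(12) = 0.
Compute y'(x) = −9 x + C1, so y'(12) = −108 + C1 = 0 ⇒ C1 = 108.
Therefore the extremal is
    y(x) = −(9/2) x^2 + 108 x + 3.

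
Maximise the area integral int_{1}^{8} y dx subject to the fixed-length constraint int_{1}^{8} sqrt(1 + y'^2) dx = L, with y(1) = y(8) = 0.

Set up the augmented Lagrangian using a multiplier λ for the length constraint:
    F(y, y') = y − λ sqrt(1 + y'^2).
F has no explicit x dependence, so the Beltrami identity yields a first integral
    F − y' ∂F/∂y' = C.
Compute ∂F/∂y' = −λ y' / sqrt(1 + y'^2). Then
    y − λ sqrt(1 + y'^2) + λ y'^2 / sqrt(1 + y'^2) = C
    ⇒  y − λ / sqrt(1 + y'^2) = C.
Solving for y' and integrating gives
    (x − a)^2 + (y − b)^2 = λ^2,
a circular arc of radius λ. The constants a, b are determined by the endpoint conditions y(1) = y(8) = 0, and λ is fixed implicitly by the length constraint
    ∫_{1}^{8} sqrt(1 + y'^2) dx = L.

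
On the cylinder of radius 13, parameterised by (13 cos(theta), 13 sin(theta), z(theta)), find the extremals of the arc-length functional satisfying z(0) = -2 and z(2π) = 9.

Parameterise the cylinder of radius R = 13 as
    r(θ) = (13 cos θ, 13 sin θ, z(θ)).
The arc-length element is
    ds = sqrt(169 + (dz/dθ)^2) dθ,
so the Lagrangian is L = sqrt(169 + z'^2).
L depends on z' only, not on z or θ, so ∂L/∂z = 0 and
    ∂L/∂z' = z' / sqrt(169 + z'^2).
The Euler-Lagrange equation gives
    d/dθ( z' / sqrt(169 + z'^2) ) = 0,
so z' is constant. Integrating once:
    z(θ) = a θ + b,
a helix on the cylinder (a straight line when the cylinder is unrolled). The constants a, b are determined by the endpoint conditions.
With endpoint conditions z(0) = -2 and z(2π) = 9: from z(0) = b we get b = -2, and a·2π + -2 = 9 gives a = 11/(2π), so
    z(θ) = (11/(2π)) θ − 2.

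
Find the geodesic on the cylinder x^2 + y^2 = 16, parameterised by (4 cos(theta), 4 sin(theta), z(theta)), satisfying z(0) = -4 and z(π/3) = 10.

Parameterise the cylinder of radius R = 4 as
    r(θ) = (4 cos θ, 4 sin θ, z(θ)).
The arc-length element is
    ds = sqrt(16 + (dz/dθ)^2) dθ,
so the Lagrangian is L = sqrt(16 + z'^2).
L depends on z' only, not on z or θ, so ∂L/∂z = 0 and
    ∂L/∂z' = z' / sqrt(16 + z'^2).
The Euler-Lagrange equation gives
    d/dθ( z' / sqrt(16 + z'^2) ) = 0,
so z' is constant. Integrating once:
    z(θ) = a θ + b,
a helix on the cylinder (a straight line when the cylinder is unrolled). The constants a, b are determined by the endpoint conditions.
With endpoint conditions z(0) = -4 and z(π/3) = 10: from z(0) = b we get b = -4, and a·π/3 + -4 = 10 gives a = 42/π, so
    z(θ) = (42/π) θ − 4.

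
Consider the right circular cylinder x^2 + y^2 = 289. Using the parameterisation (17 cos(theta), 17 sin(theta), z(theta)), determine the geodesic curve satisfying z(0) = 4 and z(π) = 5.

Parameterise the cylinder of radius R = 17 as
    r(θ) = (17 cos θ, 17 sin θ, z(θ)).
The arc-length element is
    ds = sqrt(289 + (dz/dθ)^2) dθ,
so the Lagrangian is L = sqrt(289 + z'^2).
L depends on z' only, not on z or θ, so ∂L/∂z = 0 and
    ∂L/∂z' = z' / sqrt(289 + z'^2).
The Euler-Lagrange equation gives
    d/dθ( z' / sqrt(289 + z'^2) ) = 0,
so z' is constant. Integrating once:
    z(θ) = a θ + b,
a helix on the cylinder (a straight line when the cylinder is unrolled). The constants a, b are determined by the endpoint conditions.
With endpoint conditions z(0) = 4 and z(π) = 5: from z(0) = b we get b = 4, and a·π + 4 = 5 gives a = 1/π, so
    z(θ) = (1/π) θ + 4.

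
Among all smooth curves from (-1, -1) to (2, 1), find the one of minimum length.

Arc-length functional: J[y] = ∫ sqrt(1 + (y')^2) dx.
Lagrangian L = sqrt(1 + (y')^2) has no explicit y dependence, so ∂L/∂y = 0 and the Euler-Lagrange equation gives
    d/dx( y' / sqrt(1 + (y')^2) ) = 0  ⇒  y' / sqrt(1 + (y')^2) = const.
Hence y' is constant, so y(x) is affine.
Fitting the endpoints (-1, -1) and (2, 1):
    slope m = (1 − (-1)) / (2 − (-1)) = 2/3,
    intercept c = (-1) − m·(-1) = -1/3.
Extremal: y(x) = (2/3) x - 1/3.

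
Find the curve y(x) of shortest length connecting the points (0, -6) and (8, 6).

Arc-length functional: J[y] = ∫ sqrt(1 + (y')^2) dx.
Lagrangian L = sqrt(1 + (y')^2) has no explicit y dependence, so ∂L/∂y = 0 and the Euler-Lagrange equation gives
    d/dx( y' / sqrt(1 + (y')^2) ) = 0  ⇒  y' / sqrt(1 + (y')^2) = const.
Hence y' is constant, so y(x) is affine.
Fitting the endpoints (0, -6) and (8, 6):
    slope m = (6 − (-6)) / (8 − 0) = 3/2,
    intercept c = (-6) − m·0 = -6.
Extremal: y(x) = (3/2) x - 6.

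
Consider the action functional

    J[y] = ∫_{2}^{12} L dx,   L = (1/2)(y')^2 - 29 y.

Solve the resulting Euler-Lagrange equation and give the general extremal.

The Lagrangian is L = (1/2)(y')^2 - 29 y.
∂L/∂y = -29.
∂L/∂y' = y'.
The Euler-Lagrange equation d/dx(∂L/∂y') − ∂L/∂y = 0 becomes:
    y'' + 29 = 0
General solution: y(x) = -(29/2) x^2 + A x + B, where A and B are arbitrary constants fixed by the endpoint conditions.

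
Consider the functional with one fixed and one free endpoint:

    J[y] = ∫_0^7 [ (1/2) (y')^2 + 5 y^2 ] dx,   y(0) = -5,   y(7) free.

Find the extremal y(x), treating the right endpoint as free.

The Lagrangian L = (1/2) (y')^2 + 5 y^2 gives
    ∂L/∂y = 10 y,   ∂L/∂y' = y'.
Euler-Lagrange: y'' − 10 y = 0.
With k = sqrt(10), the general solution is
    y(x) = A cosh(sqrt(10) x) + B sinh(sqrt(10) x).
Fixed left endpoint y(0) = -5 ⇒ A = -5.
The right endpoint x = 7 is free, so the natural (transversality) condition is ∂L/∂y' |_{x=7} = 0, i.e. y'(7) = 0.
Compute y'(x) = A k sinh(k x) + B k cosh(k x), so
    y'(7) = A k sinh(k·7) + B k cosh(k·7) = 0
    ⇒ B = −A tanh(k·7) = 5 tanh(sqrt(10)·7).
Therefore the extremal is
    y(x) = −5 cosh(sqrt(10) x) + 5 tanh(sqrt(10)·7) sinh(sqrt(10) x).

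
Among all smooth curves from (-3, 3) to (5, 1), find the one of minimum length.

Arc-length functional: J[y] = ∫ sqrt(1 + (y')^2) dx.
Lagrangian L = sqrt(1 + (y')^2) has no explicit y dependence, so ∂L/∂y = 0 and the Euler-Lagrange equation gives
    d/dx( y' / sqrt(1 + (y')^2) ) = 0  ⇒  y' / sqrt(1 + (y')^2) = const.
Hence y' is constant, so y(x) is affine.
Fitting the endpoints (-3, 3) and (5, 1):
    slope m = (1 − 3) / (5 − (-3)) = -1/4,
    intercept c = 3 − m·(-3) = 9/4.
Extremal: y(x) = (-1/4) x + 9/4.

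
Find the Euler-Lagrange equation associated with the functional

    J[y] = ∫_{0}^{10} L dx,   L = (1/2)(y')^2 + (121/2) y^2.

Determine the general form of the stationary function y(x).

The Lagrangian is L = (1/2)(y')^2 + (121/2) y^2.
∂L/∂y = 121y.
∂L/∂y' = y'.
The Euler-Lagrange equation d/dx(∂L/∂y') − ∂L/∂y = 0 becomes:
    y'' - 121 y = 0
General solution: y(x) = A e^(11x) + B e^(-11x), where A and B are arbitrary constants fixed by the endpoint conditions.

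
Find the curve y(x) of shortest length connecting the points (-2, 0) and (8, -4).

Arc-length functional: J[y] = ∫ sqrt(1 + (y')^2) dx.
Lagrangian L = sqrt(1 + (y')^2) has no explicit y dependence, so ∂L/∂y = 0 and the Euler-Lagrange equation gives
    d/dx( y' / sqrt(1 + (y')^2) ) = 0  ⇒  y' / sqrt(1 + (y')^2) = const.
Hence y' is constant, so y(x) is affine.
Fitting the endpoints (-2, 0) and (8, -4):
    slope m = ((-4) − 0) / (8 − (-2)) = -2/5,
    intercept c = 0 − m·(-2) = -4/5.
Extremal: y(x) = (-2/5) x - 4/5.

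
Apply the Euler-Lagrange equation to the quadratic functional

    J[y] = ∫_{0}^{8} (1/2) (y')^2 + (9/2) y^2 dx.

The Lagrangian is L = (1/2) (y')^2 + (9/2) y^2.
Compute ∂L/∂y = 9y, ∂L/∂y' = y'.
The Euler-Lagrange equation d/dx(∂L/∂y') − ∂L/∂y = 0 reduces to
    y'' − 9 y = 0.
Its general solution is
    y(x) = A e^(3x) + B e^(−3x),
with A, B fixed by the endpoint conditions.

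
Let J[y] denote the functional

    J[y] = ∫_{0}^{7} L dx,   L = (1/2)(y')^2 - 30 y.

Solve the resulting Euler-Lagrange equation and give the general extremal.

The Lagrangian is L = (1/2)(y')^2 - 30 y.
∂L/∂y = -30.
∂L/∂y' = y'.
The Euler-Lagrange equation d/dx(∂L/∂y') − ∂L/∂y = 0 becomes:
    y'' + 30 = 0
General solution: y(x) = -15 x^2 + A x + B, where A and B are arbitrary constants fixed by the endpoint conditions.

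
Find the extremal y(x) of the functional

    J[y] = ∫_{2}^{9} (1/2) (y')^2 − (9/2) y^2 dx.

The Lagrangian is L = (1/2) (y')^2 − (9/2) y^2.
Compute ∂L/∂y = -9y, ∂L/∂y' = y'.
The Euler-Lagrange equation d/dx(∂L/∂y') − ∂L/∂y = 0 reduces to
    y'' + 9 y = 0.
Its general solution is
    y(x) = A sin(3x) + B cos(3x),
with A, B fixed by the endpoint conditions.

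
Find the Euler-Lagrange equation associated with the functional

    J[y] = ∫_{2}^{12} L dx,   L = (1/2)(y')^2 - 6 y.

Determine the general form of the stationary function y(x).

The Lagrangian is L = (1/2)(y')^2 - 6 y.
∂L/∂y = -6.
∂L/∂y' = y'.
The Euler-Lagrange equation d/dx(∂L/∂y') − ∂L/∂y = 0 becomes:
    y'' + 6 = 0
General solution: y(x) = -3 x^2 + A x + B, where A and B are arbitrary constants fixed by the endpoint conditions.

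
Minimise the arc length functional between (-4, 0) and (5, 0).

Arc-length functional: J[y] = ∫ sqrt(1 + (y')^2) dx.
Lagrangian L = sqrt(1 + (y')^2) has no explicit y dependence, so ∂L/∂y = 0 and the Euler-Lagrange equation gives
    d/dx( y' / sqrt(1 + (y')^2) ) = 0  ⇒  y' / sqrt(1 + (y')^2) = const.
Hence y' is constant, so y(x) is affine.
Fitting the endpoints (-4, 0) and (5, 0):
    slope m = (0 − 0) / (5 − (-4)) = 0,
    intercept c = 0 − m·(-4) = 0.
Extremal: y(x) = 0.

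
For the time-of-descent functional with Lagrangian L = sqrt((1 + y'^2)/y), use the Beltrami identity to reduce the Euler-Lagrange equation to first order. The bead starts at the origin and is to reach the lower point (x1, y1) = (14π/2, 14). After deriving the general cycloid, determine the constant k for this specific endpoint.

The Lagrangian L = sqrt((1 + y'^2) / y) has no explicit x dependence, so the Beltrami identity applies:
    L − y' ∂L/∂y' = C.
Compute ∂L/∂y' = y' / sqrt(y (1 + y'^2)).
Substitute:
    sqrt((1 + y'^2)/y) − y'·y' / sqrt(y (1 + y'^2))
    = (1 + y'^2) / sqrt(y (1 + y'^2)) − y'^2 / sqrt(y (1 + y'^2))
    = 1 / sqrt(y (1 + y'^2)) = C.
Squaring and rearranging gives the first integral
    y (1 + y'^2) = 1/C^2 =: k   (constant).
Solving this first-order ODE by the substitution
    y = (k/2)(1 − cos θ)
yields the cycloid parameterisation
    x(θ) = (k/2)(θ − sin θ),   y(θ) = (k/2)(1 − cos θ).
The constant k is fixed by the endpoint condition.
Now fit the given lower endpoint (x1, y1) = (14π/2, 14). At the bottom of the first arch (θ = π), the parametric equations give
    y(π) = (k/2)(1 − cos π) = k,
    x(π) = (k/2)(π − sin π) = kπ/2.
Matching y(π) = 14 gives k = 14, consistent with x(π) = 14π/2. Therefore the specific cycloid is
    x(θ) = (14/2)(θ − sin θ),   y(θ) = (14/2)(1 − cos θ).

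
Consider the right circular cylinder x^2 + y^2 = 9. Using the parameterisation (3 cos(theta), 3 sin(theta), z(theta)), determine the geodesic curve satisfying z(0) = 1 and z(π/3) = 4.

Parameterise the cylinder of radius R = 3 as
    r(θ) = (3 cos θ, 3 sin θ, z(θ)).
The arc-length element is
    ds = sqrt(9 + (dz/dθ)^2) dθ,
so the Lagrangian is L = sqrt(9 + z'^2).
L depends on z' only, not on z or θ, so ∂L/∂z = 0 and
    ∂L/∂z' = z' / sqrt(9 + z'^2).
The Euler-Lagrange equation gives
    d/dθ( z' / sqrt(9 + z'^2) ) = 0,
so z' is constant. Integrating once:
    z(θ) = a θ + b,
a helix on the cylinder (a straight line when the cylinder is unrolled). The constants a, b are determined by the endpoint conditions.
With endpoint conditions z(0) = 1 and z(π/3) = 4: from z(0) = b we get b = 1, and a·π/3 + 1 = 4 gives a = 9/π, so
    z(θ) = (9/π) θ + 1.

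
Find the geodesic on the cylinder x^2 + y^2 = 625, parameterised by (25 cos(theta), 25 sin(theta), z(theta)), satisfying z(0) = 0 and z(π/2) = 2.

Parameterise the cylinder of radius R = 25 as
    r(θ) = (25 cos θ, 25 sin θ, z(θ)).
The arc-length element is
    ds = sqrt(625 + (dz/dθ)^2) dθ,
so the Lagrangian is L = sqrt(625 + z'^2).
L depends on z' only, not on z or θ, so ∂L/∂z = 0 and
    ∂L/∂z' = z' / sqrt(625 + z'^2).
The Euler-Lagrange equation gives
    d/dθ( z' / sqrt(625 + z'^2) ) = 0,
so z' is constant. Integrating once:
    z(θ) = a θ + b,
a helix on the cylinder (a straight line when the cylinder is unrolled). The constants a, b are determined by the endpoint conditions.
With endpoint conditions z(0) = 0 and z(π/2) = 2: from z(0) = b we get b = 0, and a·π/2 + 0 = 2 gives a = 4/π, so
    z(θ) = (4/π) θ.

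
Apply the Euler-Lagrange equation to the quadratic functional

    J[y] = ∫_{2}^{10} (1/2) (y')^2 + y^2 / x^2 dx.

The Lagrangian is L = (1/2) (y')^2 + y^2 / x^2.
Compute ∂L/∂y = 2y/x^2, ∂L/∂y' = y'.
The Euler-Lagrange equation d/dx(∂L/∂y') − ∂L/∂y = 0 reduces to
    y'' − 2/x^2 · y = 0  (x > 0).
Its general solution is
    y(x) = A x^2 + B / x,
with A, B fixed by the endpoint conditions.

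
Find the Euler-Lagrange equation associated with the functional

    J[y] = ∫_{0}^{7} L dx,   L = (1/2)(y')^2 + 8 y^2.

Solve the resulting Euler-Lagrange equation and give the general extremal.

The Lagrangian is L = (1/2)(y')^2 + 8 y^2.
∂L/∂y = 16y.
∂L/∂y' = y'.
The Euler-Lagrange equation d/dx(∂L/∂y') − ∂L/∂y = 0 becomes:
    y'' - 16 y = 0
General solution: y(x) = A e^(4x) + B e^(-4x), where A and B are arbitrary constants fixed by the endpoint conditions.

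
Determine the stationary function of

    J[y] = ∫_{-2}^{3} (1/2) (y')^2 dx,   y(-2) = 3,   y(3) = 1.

The Lagrangian is L = (1/2) (y')^2.
Compute ∂L/∂y = 0, ∂L/∂y' = y'.
The Euler-Lagrange equation d/dx(∂L/∂y') − ∂L/∂y = 0 reduces to
    y'' = 0.
Its general solution is
    y(x) = A x + B,
with A, B fixed by the endpoint conditions.
Applying the endpoint conditions y(-2) = 3 and y(3) = 1: solve A·-2 + B = 3 and A·3 + B = 1. Subtracting gives A(3 − -2) = 1 − 3, so A = -2/5, and B = 3 − A·-2 = 11/5. Therefore
    y(x) = (-2/5) x + 11/5.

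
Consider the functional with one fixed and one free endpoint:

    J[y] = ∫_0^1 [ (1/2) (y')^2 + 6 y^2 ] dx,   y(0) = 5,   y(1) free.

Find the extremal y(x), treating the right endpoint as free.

The Lagrangian L = (1/2) (y')^2 + 6 y^2 gives
    ∂L/∂y = 12 y,   ∂L/∂y' = y'.
Euler-Lagrange: y'' − 12 y = 0.
With k = sqrt(12), the general solution is
    y(x) = A cosh(sqrt(12) x) + B sinh(sqrt(12) x).
Fixed left endpoint y(0) = 5 ⇒ A = 5.
The right endpoint x = 1 is free, so the natural (transversality) condition is ∂L/∂y' |_{x=1} = 0, i.e. y'(1) = 0.
Compute y'(x) = A k sinh(k x) + B k cosh(k x), so
    y'(1) = A k sinh(k·1) + B k cosh(k·1) = 0
    ⇒ B = −A tanh(k·1) = − 5 tanh(sqrt(12)·1).
Therefore the extremal is
    y(x) = 5 cosh(sqrt(12) x) − 5 tanh(sqrt(12)·1) sinh(sqrt(12) x).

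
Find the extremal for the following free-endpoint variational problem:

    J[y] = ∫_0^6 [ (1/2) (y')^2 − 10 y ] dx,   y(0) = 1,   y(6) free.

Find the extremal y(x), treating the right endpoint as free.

The Lagrangian L = (1/2) (y')^2 − 10 y gives
    ∂L/∂y = −10,   ∂L/∂y' = y'.
Euler-Lagrange: d/dx(y') − (−10) = 0, i.e. y'' + 10 = 0, so
    y(x) = −(10/2) x^2 + C1 x + C2.
Fixed left endpoint y(0) = 1 ⇒ C2 = 1.
The right endpoint x = 6 is free, so the natural (transversality) condition is ∂L/∂y' |_{x=6} = 0, i.e. y'(6) = 0.
Compute y'(x) = −10 x + C1, so y'(6) = −60 + C1 = 0 ⇒ C1 = 60.
Therefore the extremal is
    y(x) = −5 x^2 + 60 x + 1.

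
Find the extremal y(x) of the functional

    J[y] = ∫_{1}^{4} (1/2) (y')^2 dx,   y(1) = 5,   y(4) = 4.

The Lagrangian is L = (1/2) (y')^2.
Compute ∂L/∂y = 0, ∂L/∂y' = y'.
The Euler-Lagrange equation d/dx(∂L/∂y') − ∂L/∂y = 0 reduces to
    y'' = 0.
Its general solution is
    y(x) = A x + B,
with A, B fixed by the endpoint conditions.
Applying the endpoint conditions y(1) = 5 and y(4) = 4: solve A·1 + B = 5 and A·4 + B = 4. Subtracting gives A(4 − 1) = 4 − 5, so A = -1/3, and B = 5 − A·1 = 16/3. Therefore
    y(x) = (-1/3) x + 16/3.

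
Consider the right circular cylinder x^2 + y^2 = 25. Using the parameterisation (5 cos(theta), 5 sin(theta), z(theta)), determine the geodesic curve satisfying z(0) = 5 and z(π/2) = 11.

Parameterise the cylinder of radius R = 5 as
    r(θ) = (5 cos θ, 5 sin θ, z(θ)).
The arc-length element is
    ds = sqrt(25 + (dz/dθ)^2) dθ,
so the Lagrangian is L = sqrt(25 + z'^2).
L depends on z' only, not on z or θ, so ∂L/∂z = 0 and
    ∂L/∂z' = z' / sqrt(25 + z'^2).
The Euler-Lagrange equation gives
    d/dθ( z' / sqrt(25 + z'^2) ) = 0,
so z' is constant. Integrating once:
    z(θ) = a θ + b,
a helix on the cylinder (a straight line when the cylinder is unrolled). The constants a, b are determined by the endpoint conditions.
With endpoint conditions z(0) = 5 and z(π/2) = 11: from z(0) = b we get b = 5, and a·π/2 + 5 = 11 gives a = 12/π, so
    z(θ) = (12/π) θ + 5.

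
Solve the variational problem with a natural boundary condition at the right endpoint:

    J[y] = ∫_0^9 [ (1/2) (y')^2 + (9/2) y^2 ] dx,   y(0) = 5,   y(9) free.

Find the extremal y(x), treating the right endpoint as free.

The Lagrangian L = (1/2) (y')^2 + (9/2) y^2 gives
    ∂L/∂y = 9 y,   ∂L/∂y' = y'.
Euler-Lagrange: y'' − 9 y = 0.
With k = 3, the general solution is
    y(x) = A cosh(3 x) + B sinh(3 x).
Fixed left endpoint y(0) = 5 ⇒ A = 5.
The right endpoint x = 9 is free, so the natural (transversality) condition is ∂L/∂y' |_{x=9} = 0, i.e. y'(9) = 0.
Compute y'(x) = A k sinh(k x) + B k cosh(k x), so
    y'(9) = A k sinh(k·9) + B k cosh(k·9) = 0
    ⇒ B = −A tanh(k·9) = − 5 tanh(3·9).
Therefore the extremal is
    y(x) = 5 cosh(3 x) − 5 tanh(3·9) sinh(3 x).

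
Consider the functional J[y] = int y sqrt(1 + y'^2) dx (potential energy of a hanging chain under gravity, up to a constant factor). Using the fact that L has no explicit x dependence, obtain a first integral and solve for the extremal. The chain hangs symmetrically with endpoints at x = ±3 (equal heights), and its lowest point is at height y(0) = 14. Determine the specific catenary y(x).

The Lagrangian L(y, y') = y sqrt(1 + y'^2) has no explicit x dependence, so the Beltrami identity applies:
    L − y' ∂L/∂y' = C.
Compute ∂L/∂y' = y · y' / sqrt(1 + y'^2). Then
    L − y' ∂L/∂y'
    = y sqrt(1 + y'^2) − y · y'^2 / sqrt(1 + y'^2)
    = y (1 + y'^2 − y'^2) / sqrt(1 + y'^2)
    = y / sqrt(1 + y'^2) = C.
Squaring gives y^2 = C^2 (1 + y'^2), i.e.
    y'^2 = y^2 / C^2 − 1.
Separating variables,
    dy / sqrt(y^2 − C^2) = dx / C,
and integrating gives arccosh(y / C) = (x − a)/C, so
    y(x) = C cosh((x − a)/C),
the catenary. The constants C and a are fixed by the two endpoint conditions (and, for the hanging-chain problem, the length constraint selects C).
Now fit the given data. The endpoints x = ±3 are symmetric at equal height, so the catenary is even about its minimum: a = 0 and y(x) = C cosh(x/C). The lowest point is y(0) = C cosh(0) = C, and we are told y(0) = 14, so C = 14. Therefore
    y(x) = 14 cosh(x/14),
and at the endpoints
    y(±3) = 14 cosh(3/14).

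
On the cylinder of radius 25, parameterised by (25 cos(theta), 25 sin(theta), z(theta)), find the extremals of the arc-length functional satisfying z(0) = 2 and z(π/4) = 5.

Parameterise the cylinder of radius R = 25 as
    r(θ) = (25 cos θ, 25 sin θ, z(θ)).
The arc-length element is
    ds = sqrt(625 + (dz/dθ)^2) dθ,
so the Lagrangian is L = sqrt(625 + z'^2).
L depends on z' only, not on z or θ, so ∂L/∂z = 0 and
    ∂L/∂z' = z' / sqrt(625 + z'^2).
The Euler-Lagrange equation gives
    d/dθ( z' / sqrt(625 + z'^2) ) = 0,
so z' is constant. Integrating once:
    z(θ) = a θ + b,
a helix on the cylinder (a straight line when the cylinder is unrolled). The constants a, b are determined by the endpoint conditions.
With endpoint conditions z(0) = 2 and z(π/4) = 5: from z(0) = b we get b = 2, and a·π/4 + 2 = 5 gives a = 12/π, so
    z(θ) = (12/π) θ + 2.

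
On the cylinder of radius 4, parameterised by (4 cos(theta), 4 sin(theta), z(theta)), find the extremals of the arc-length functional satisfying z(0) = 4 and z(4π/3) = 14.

Parameterise the cylinder of radius R = 4 as
    r(θ) = (4 cos θ, 4 sin θ, z(θ)).
The arc-length element is
    ds = sqrt(16 + (dz/dθ)^2) dθ,
so the Lagrangian is L = sqrt(16 + z'^2).
L depends on z' only, not on z or θ, so ∂L/∂z = 0 and
    ∂L/∂z' = z' / sqrt(16 + z'^2).
The Euler-Lagrange equation gives
    d/dθ( z' / sqrt(16 + z'^2) ) = 0,
so z' is constant. Integrating once:
    z(θ) = a θ + b,
a helix on the cylinder (a straight line when the cylinder is unrolled). The constants a, b are determined by the endpoint conditions.
With endpoint conditions z(0) = 4 and z(4π/3) = 14: from z(0) = b we get b = 4, and a·4π/3 + 4 = 14 gives a = 15/(2π), so
    z(θ) = (15/(2π)) θ + 4.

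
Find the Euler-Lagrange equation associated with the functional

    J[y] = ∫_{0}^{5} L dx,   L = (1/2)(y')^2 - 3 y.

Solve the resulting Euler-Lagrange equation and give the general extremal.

The Lagrangian is L = (1/2)(y')^2 - 3 y.
∂L/∂y = -3.
∂L/∂y' = y'.
The Euler-Lagrange equation d/dx(∂L/∂y') − ∂L/∂y = 0 becomes:
    y'' + 3 = 0
General solution: y(x) = -(3/2) x^2 + A x + B, where A and B are arbitrary constants fixed by the endpoint conditions.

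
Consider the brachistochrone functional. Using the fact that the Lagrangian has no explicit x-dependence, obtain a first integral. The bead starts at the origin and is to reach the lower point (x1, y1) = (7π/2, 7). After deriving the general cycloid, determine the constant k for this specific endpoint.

The Lagrangian L = sqrt((1 + y'^2) / y) has no explicit x dependence, so the Beltrami identity applies:
    L − y' ∂L/∂y' = C.
Compute ∂L/∂y' = y' / sqrt(y (1 + y'^2)).
Substitute:
    sqrt((1 + y'^2)/y) − y'·y' / sqrt(y (1 + y'^2))
    = (1 + y'^2) / sqrt(y (1 + y'^2)) − y'^2 / sqrt(y (1 + y'^2))
    = 1 / sqrt(y (1 + y'^2)) = C.
Squaring and rearranging gives the first integral
    y (1 + y'^2) = 1/C^2 =: k   (constant).
Solving this first-order ODE by the substitution
    y = (k/2)(1 − cos θ)
yields the cycloid parameterisation
    x(θ) = (k/2)(θ − sin θ),   y(θ) = (k/2)(1 − cos θ).
The constant k is fixed by the endpoint condition.
Now fit the given lower endpoint (x1, y1) = (7π/2, 7). At the bottom of the first arch (θ = π), the parametric equations give
    y(π) = (k/2)(1 − cos π) = k,
    x(π) = (k/2)(π − sin π) = kπ/2.
Matching y(π) = 7 gives k = 7, consistent with x(π) = 7π/2. Therefore the specific cycloid is
    x(θ) = (7/2)(θ − sin θ),   y(θ) = (7/2)(1 − cos θ).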